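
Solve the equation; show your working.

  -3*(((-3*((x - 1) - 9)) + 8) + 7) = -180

Step 1. [-3*(((-3*((x - 1) - 9)) + 8) + 7) = -180] leading coefficient -3: divide by -3, so div: ((-3*((x - 1) - 9)) + 8) + 7 = 60.
Step 2. [((-3*((x - 1) - 9)) + 8) + 7 = 60] subtract 7: x sits inside (… + 7), so sub: (-3*((x - 1) - 9)) + 8 = 53.
Step 3. [(-3*((x - 1) - 9)) + 8 = 53] peel the +8: subtract 8 from each side, so sub: -3*((x - 1) - 9) = 45.
Step 4. [-3*((x - 1) - 9) = 45] -3·(inner) — divide through by -3 ⇒ div: (x - 1) - 9 = -15.
Step 5. [(x - 1) - 9 = -15] peel the -9: add 9 from each side, so sub: x - 1 = -6.
Step 6. [x - 1 = -6] the outer -1 inverts by adding 1. So sub: x = -5.

Answer: x ∈ {-5}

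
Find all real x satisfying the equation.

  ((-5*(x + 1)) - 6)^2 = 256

Step 1. [((-5*(x + 1)) - 6)^2 = 256] 256 ≥ 0, LHS is (·)² — take ±√. So sqrt: (-5*(x + 1)) - 6 = 16 or -16.
Step 2. [(-5*(x + 1)) - 6 = 16 or -16] peel the -6: add 6 from each side ⇒ sub: -5*(x + 1) = 22 or -10.
Step 3. [-5*(x + 1) = 22 or -10] -5·(inner) — divide through by -5 ⇒ div: x + 1 = -22/5 or 2.
Step 4. [x + 1 = -22/5 or 2] +1 is outermost — subtract 1 both sides. So sub: x = -27/5 or 1.

Answer: x ∈ {-27/5, 1}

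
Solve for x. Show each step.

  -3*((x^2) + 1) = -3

Step 1. [-3*((x^2) + 1) = -3] -3 out front; divide by -3. So div: (x^2) + 1 = 1.
Step 2. [(x^2) + 1 = 1] +1 is outermost — subtract 1 both sides ⇒ sub: x^2 = 0.
Step 3. [x^2 = 0] LHS squared, RHS 0 ≥ 0: apply √ (±), so sqrt: x = 0.

Answer: x ∈ {0}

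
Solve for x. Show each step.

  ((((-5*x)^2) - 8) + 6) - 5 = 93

Step 1. [((((-5*x)^2) - 8) + 6) - 5 = 93] peel the -5: add 5 from each side. So sub: (((-5*x)^2) - 8) + 6 = 98.
Step 2. [(((-5*x)^2) - 8) + 6 = 98] subtract 6: x sits inside (… + 6). So sub: ((-5*x)^2) - 8 = 92.
Step 3. [((-5*x)^2) - 8 = 92] the outer -8 inverts by adding 8 ⇒ sub: (-5*x)^2 = 100.
Step 4. [(-5*x)^2 = 100] LHS squared, RHS 100 ≥ 0: apply √ (±), so sqrt: -5*x = 10 or -10.
Step 5. [-5*x = 10 or -10] divide by the outer -5, so div: x = -2 or 2.

Answer: x ∈ {-2, 2}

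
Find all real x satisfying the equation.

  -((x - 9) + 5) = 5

Step 1. [-((x - 9) + 5) = 5] leading − — multiply by −1. So neg: (x - 9) + 5 = -5.
Step 2. [(x - 9) + 5 = -5] +5 is outermost — subtract 5 both sides. So sub: x - 9 = -10.
Step 3. [x - 9 = -10] peel the -9: add 9 from each side, so sub: x = -1.

Answer: x ∈ {-1}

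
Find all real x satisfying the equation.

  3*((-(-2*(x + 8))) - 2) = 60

Step 1. [3*((-(-2*(x + 8))) - 2) = 60] 3·(inner) — divide through by 3, so div: (-(-2*(x + 8))) - 2 = 20.
Step 2. [(-(-2*(x + 8))) - 2 = 20] -2 is outermost — add 2 both sides. So sub: -(-2*(x + 8)) = 22.
Step 3. [-(-2*(x + 8)) = 22] leading − — multiply by −1, so neg: -2*(x + 8) = -22.
Step 4. [-2*(x + 8) = -22] LHS = -2·(…); ÷-2 both sides ⇒ div: x + 8 = 11.
Step 5. [x + 8 = 11] the outer +8 inverts by subtracting 8, so sub: x = 3.

Answer: x ∈ {3}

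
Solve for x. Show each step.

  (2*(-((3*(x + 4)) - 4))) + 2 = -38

Step 1. [(2*(-((3*(x + 4)) - 4))) + 2 = -38] peel the +2: subtract 2 from each side ⇒ sub: 2*(-((3*(x + 4)) - 4)) = -40.
Step 2. [2*(-((3*(x + 4)) - 4)) = -40] LHS = 2·(…); ÷2 both sides, so div: -((3*(x + 4)) - 4) = -20.
Step 3. [-((3*(x + 4)) - 4) = -20] flip signs both sides ⇒ neg: (3*(x + 4)) - 4 = 20.
Step 4. [(3*(x + 4)) - 4 = 20] add 4: x sits inside (… - 4). So sub: 3*(x + 4) = 24.
Step 5. [3*(x + 4) = 24] 3·(inner) — divide through by 3 ⇒ div: x + 4 = 8.
Step 6. [x + 4 = 8] peel the +4: subtract 4 from each side. So sub: x = 4.

Answer: x ∈ {4}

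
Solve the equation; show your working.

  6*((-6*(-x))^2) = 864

Step 1. [6*((-6*(-x))^2) = 864] divide by the outer 6, so div: (-6*(-x))^2 = 144.
Step 2. [(-6*(-x))^2 = 144] 144 ≥ 0, LHS is (·)² — take ±√. So sqrt: -6*(-x) = 12 or -12.
Step 3. [-6*(-x) = 12 or -12] leading coefficient -6: divide by -6, so div: -x = -2 or 2.
Step 4. [-x = -2 or 2] leading − — multiply by −1. So neg: x = 2 or -2.

Answer: x ∈ {-2, 2}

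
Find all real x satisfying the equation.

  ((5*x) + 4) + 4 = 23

Step 1. [((5*x) + 4) + 4 = 23] subtract 4: x sits inside (… + 4) ⇒ sub: (5*x) + 4 = 19.
Step 2. [(5*x) + 4 = 19] the outer +4 inverts by subtracting 4. So sub: 5*x = 15.
Step 3. [5*x = 15] 5 out front; divide by 5 ⇒ div: x = 3.

Answer: x ∈ {3}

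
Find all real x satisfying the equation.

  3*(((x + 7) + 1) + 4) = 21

Step 1. [3*(((x + 7) + 1) + 4) = 21] LHS = 3·(…); ÷3 both sides ⇒ div: ((x + 7) + 1) + 4 = 7.
Step 2. [((x + 7) + 1) + 4 = 7] the outer +4 inverts by subtracting 4, so sub: (x + 7) + 1 = 3.
Step 3. [(x + 7) + 1 = 3] +1 is outermost — subtract 1 both sides ⇒ sub: x + 7 = 2.
Step 4. [x + 7 = 2] 7 comes off first (subtract 7), so sub: x = -5.

Answer: x ∈ {-5}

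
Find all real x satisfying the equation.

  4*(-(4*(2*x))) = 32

Step 1. [4*(-(4*(2*x))) = 32] 4 out front; divide by 4. So div: -(4*(2*x)) = 8.
Step 2. [-(4*(2*x)) = 8] leading − — multiply by −1, so neg: 4*(2*x) = -8.
Step 3. [4*(2*x) = -8] 4·(inner) — divide through by 4, so div: 2*x = -2.
Step 4. [2*x = -2] LHS = 2·(…); ÷2 both sides. So div: x = -1.

Answer: x ∈ {-1}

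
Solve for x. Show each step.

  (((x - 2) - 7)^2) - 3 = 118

Step 1. [(((x - 2) - 7)^2) - 3 = 118] the outer -3 inverts by adding 3 ⇒ sub: ((x - 2) - 7)^2 = 121.
Step 2. [((x - 2) - 7)^2 = 121] 121 ≥ 0, LHS is (·)² — take ±√. So sqrt: (x - 2) - 7 = 11 or -11.
Step 3. [(x - 2) - 7 = 11 or -11] 7 comes off first (add 7) ⇒ sub: x - 2 = 18 or -4.
Step 4. [x - 2 = 18 or -4] 2 comes off first (add 2). So sub: x = 20 or -2.

Answer: x ∈ {-2, 20}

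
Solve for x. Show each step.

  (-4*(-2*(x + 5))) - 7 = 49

Step 1. [(-4*(-2*(x + 5))) - 7 = 49] the outer -7 inverts by adding 7, so sub: -4*(-2*(x + 5)) = 56.
Step 2. [-4*(-2*(x + 5)) = 56] -4 out front; divide by -4. So div: -2*(x + 5) = -14.
Step 3. [-2*(x + 5) = -14] divide by the outer -2, so div: x + 5 = 7.
Step 4. [x + 5 = 7] subtract 5: x sits inside (… + 5). So sub: x = 2.

Answer: x ∈ {2}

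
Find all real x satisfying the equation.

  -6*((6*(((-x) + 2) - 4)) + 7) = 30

Step 1. [-6*((6*(((-x) + 2) - 4)) + 7) = 30] -6 out front; divide by -6, so div: (6*(((-x) + 2) - 4)) + 7 = -5.
Step 2. [(6*(((-x) + 2) - 4)) + 7 = -5] subtract 7: x sits inside (… + 7), so sub: 6*(((-x) + 2) - 4) = -12.
Step 3. [6*(((-x) + 2) - 4) = -12] leading coefficient 6: divide by 6. So div: ((-x) + 2) - 4 = -2.
Step 4. [((-x) + 2) - 4 = -2] the outer -4 inverts by adding 4. So sub: (-x) + 2 = 2.
Step 5. [(-x) + 2 = 2] subtract 2: x sits inside (… + 2). So sub: -x = 0.
Step 6. [-x = 0] leading − — multiply by −1. So neg: x = 0.

Answer: x ∈ {0}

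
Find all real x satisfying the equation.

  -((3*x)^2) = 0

Step 1. [-((3*x)^2) = 0] leading − — multiply by −1 ⇒ neg: (3*x)^2 = 0.
Step 2. [(3*x)^2 = 0] √ both sides: 0 ≥ 0 gives two branches ⇒ sqrt: 3*x = 0.
Step 3. [3*x = 0] 3 out front; divide by 3. So div: x = 0.

Answer: x ∈ {0}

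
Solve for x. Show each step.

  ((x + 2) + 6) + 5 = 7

Step 1. [((x + 2) + 6) + 5 = 7] peel the +5: subtract 5 from each side, so sub: (x + 2) + 6 = 2.
Step 2. [(x + 2) + 6 = 2] subtract 6: x sits inside (… + 6), so sub: x + 2 = -4.
Step 3. [x + 2 = -4] the outer +2 inverts by subtracting 2 ⇒ sub: x = -6.

Answer: x ∈ {-6}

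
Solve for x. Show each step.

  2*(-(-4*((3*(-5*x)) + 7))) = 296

Step 1. [2*(-(-4*((3*(-5*x)) + 7))) = 296] 2·(inner) — divide through by 2. So div: -(-4*((3*(-5*x)) + 7)) = 148.
Step 2. [-(-4*((3*(-5*x)) + 7)) = 148] leading − — multiply by −1. So neg: -4*((3*(-5*x)) + 7) = -148.
Step 3. [-4*((3*(-5*x)) + 7) = -148] -4 out front; divide by -4, so div: (3*(-5*x)) + 7 = 37.
Step 4. [(3*(-5*x)) + 7 = 37] 7 comes off first (subtract 7). So sub: 3*(-5*x) = 30.
Step 5. [3*(-5*x) = 30] LHS = 3·(…); ÷3 both sides. So div: -5*x = 10.
Step 6. [-5*x = 10] -5 out front; divide by -5, so div: x = -2.

Answer: x ∈ {-2}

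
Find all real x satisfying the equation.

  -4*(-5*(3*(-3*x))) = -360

Step 1. [-4*(-5*(3*(-3*x))) = -360] LHS = -4·(…); ÷-4 both sides. So div: -5*(3*(-3*x)) = 90.
Step 2. [-5*(3*(-3*x)) = 90] divide by the outer -5. So div: 3*(-3*x) = -18.
Step 3. [3*(-3*x) = -18] LHS = 3·(…); ÷3 both sides ⇒ div: -3*x = -6.
Step 4. [-3*x = -6] -3·(inner) — divide through by -3 ⇒ div: x = 2.

Answer: x ∈ {2}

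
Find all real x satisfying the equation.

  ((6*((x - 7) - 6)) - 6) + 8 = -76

Step 1. [((6*((x - 7) - 6)) - 6) + 8 = -76] peel the +8: subtract 8 from each side. So sub: (6*((x - 7) - 6)) - 6 = -84.
Step 2. [(6*((x - 7) - 6)) - 6 = -84] peel the -6: add 6 from each side. So sub: 6*((x - 7) - 6) = -78.
Step 3. [6*((x - 7) - 6) = -78] 6 out front; divide by 6, so div: (x - 7) - 6 = -13.
Step 4. [(x - 7) - 6 = -13] 6 comes off first (add 6) ⇒ sub: x - 7 = -7.
Step 5. [x - 7 = -7] add 7: x sits inside (… - 7), so sub: x = 0.

Answer: x ∈ {0}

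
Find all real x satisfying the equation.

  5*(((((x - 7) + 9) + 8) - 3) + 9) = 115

Step 1. [5*(((((x - 7) + 9) + 8) - 3) + 9) = 115] divide by the outer 5 ⇒ div: ((((x - 7) + 9) + 8) - 3) + 9 = 23.
Step 2. [((((x - 7) + 9) + 8) - 3) + 9 = 23] the outer +9 inverts by subtracting 9. So sub: (((x - 7) + 9) + 8) - 3 = 14.
Step 3. [(((x - 7) + 9) + 8) - 3 = 14] -3 is outermost — add 3 both sides, so sub: ((x - 7) + 9) + 8 = 17.
Step 4. [((x - 7) + 9) + 8 = 17] 8 comes off first (subtract 8) ⇒ sub: (x - 7) + 9 = 9.
Step 5. [(x - 7) + 9 = 9] 9 comes off first (subtract 9) ⇒ sub: x - 7 = 0.
Step 6. [x - 7 = 0] -7 is outermost — add 7 both sides. So sub: x = 7.

Answer: x ∈ {7}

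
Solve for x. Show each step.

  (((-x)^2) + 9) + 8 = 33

Step 1. [(((-x)^2) + 9) + 8 = 33] +8 is outermost — subtract 8 both sides, so sub: ((-x)^2) + 9 = 25.
Step 2. [((-x)^2) + 9 = 25] +9 is outermost — subtract 9 both sides ⇒ sub: (-x)^2 = 16.
Step 3. [(-x)^2 = 16] √ both sides: 16 ≥ 0 gives two branches. So sqrt: -x = 4 or -4.
Step 4. [-x = 4 or -4] LHS negated; negate both sides ⇒ neg: x = -4 or 4.

Answer: x ∈ {-4, 4}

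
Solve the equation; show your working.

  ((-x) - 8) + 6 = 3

Step 1. [((-x) - 8) + 6 = 3] +6 is outermost — subtract 6 both sides ⇒ sub: (-x) - 8 = -3.
Step 2. [(-x) - 8 = -3] the outer -8 inverts by adding 8 ⇒ sub: -x = 5.
Step 3. [-x = 5] LHS negated; negate both sides, so neg: x = -5.

Answer: x ∈ {-5}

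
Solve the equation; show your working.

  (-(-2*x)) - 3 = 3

Step 1. [(-(-2*x)) - 3 = 3] add 3: x sits inside (… - 3). So sub: -(-2*x) = 6.
Step 2. [-(-2*x) = 6] flip signs both sides, so neg: -2*x = -6.
Step 3. [-2*x = -6] -2 out front; divide by -2 ⇒ div: x = 3.

Answer: x ∈ {3}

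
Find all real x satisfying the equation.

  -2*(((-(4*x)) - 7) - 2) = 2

Step 1. [-2*(((-(4*x)) - 7) - 2) = 2] divide by the outer -2. So div: ((-(4*x)) - 7) - 2 = -1.
Step 2. [((-(4*x)) - 7) - 2 = -1] -2 is outermost — add 2 both sides. So sub: (-(4*x)) - 7 = 1.
Step 3. [(-(4*x)) - 7 = 1] peel the -7: add 7 from each side. So sub: -(4*x) = 8.
Step 4. [-(4*x) = 8] leading − — multiply by −1 ⇒ neg: 4*x = -8.
Step 5. [4*x = -8] 4 out front; divide by 4, so div: x = -2.

Answer: x ∈ {-2}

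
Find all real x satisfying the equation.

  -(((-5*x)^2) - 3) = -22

Step 1. [-(((-5*x)^2) - 3) = -22] leading − — multiply by −1, so neg: ((-5*x)^2) - 3 = 22.
Step 2. [((-5*x)^2) - 3 = 22] -3 is outermost — add 3 both sides ⇒ sub: (-5*x)^2 = 25.
Step 3. [(-5*x)^2 = 25] √ both sides: 25 ≥ 0 gives two branches ⇒ sqrt: -5*x = 5 or -5.
Step 4. [-5*x = 5 or -5] -5·(inner) — divide through by -5, so div: x = -1 or 1.

Answer: x ∈ {-1, 1}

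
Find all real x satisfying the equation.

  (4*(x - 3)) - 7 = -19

Step 1. [(4*(x - 3)) - 7 = -19] -7 is outermost — add 7 both sides, so sub: 4*(x - 3) = -12.
Step 2. [4*(x - 3) = -12] LHS = 4·(…); ÷4 both sides. So div: x - 3 = -3.
Step 3. [x - 3 = -3] peel the -3: add 3 from each side ⇒ sub: x = 0.

Answer: x ∈ {0}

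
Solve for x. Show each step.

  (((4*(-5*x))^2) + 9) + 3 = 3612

Step 1. [(((4*(-5*x))^2) + 9) + 3 = 3612] subtract 3: x sits inside (… + 3). So sub: ((4*(-5*x))^2) + 9 = 3609.
Step 2. [((4*(-5*x))^2) + 9 = 3609] subtract 9: x sits inside (… + 9), so sub: (4*(-5*x))^2 = 3600.
Step 3. [(4*(-5*x))^2 = 3600] 3600 ≥ 0, LHS is (·)² — take ±√. So sqrt: 4*(-5*x) = 60 or -60.
Step 4. [4*(-5*x) = 60 or -60] leading coefficient 4: divide by 4, so div: -5*x = 15 or -15.
Step 5. [-5*x = 15 or -15] -5 out front; divide by -5. So div: x = -3 or 3.

Answer: x ∈ {-3, 3}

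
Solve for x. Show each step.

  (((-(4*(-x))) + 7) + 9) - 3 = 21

Step 1. [(((-(4*(-x))) + 7) + 9) - 3 = 21] 3 comes off first (add 3). So sub: ((-(4*(-x))) + 7) + 9 = 24.
Step 2. [((-(4*(-x))) + 7) + 9 = 24] the outer +9 inverts by subtracting 9 ⇒ sub: (-(4*(-x))) + 7 = 15.
Step 3. [(-(4*(-x))) + 7 = 15] peel the +7: subtract 7 from each side. So sub: -(4*(-x)) = 8.
Step 4. [-(4*(-x)) = 8] leading − — multiply by −1. So neg: 4*(-x) = -8.
Step 5. [4*(-x) = -8] LHS = 4·(…); ÷4 both sides. So div: -x = -2.
Step 6. [-x = -2] flip signs both sides ⇒ neg: x = 2.

Answer: x ∈ {2}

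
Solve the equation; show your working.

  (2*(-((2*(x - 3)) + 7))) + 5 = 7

Step 1. [(2*(-((2*(x - 3)) + 7))) + 5 = 7] the outer +5 inverts by subtracting 5 ⇒ sub: 2*(-((2*(x - 3)) + 7)) = 2.
Step 2. [2*(-((2*(x - 3)) + 7)) = 2] 2·(inner) — divide through by 2. So div: -((2*(x - 3)) + 7) = 1.
Step 3. [-((2*(x - 3)) + 7) = 1] leading − — multiply by −1, so neg: (2*(x - 3)) + 7 = -1.
Step 4. [(2*(x - 3)) + 7 = -1] 7 comes off first (subtract 7) ⇒ sub: 2*(x - 3) = -8.
Step 5. [2*(x - 3) = -8] leading coefficient 2: divide by 2 ⇒ div: x - 3 = -4.
Step 6. [x - 3 = -4] peel the -3: add 3 from each side. So sub: x = -1.

Answer: x ∈ {-1}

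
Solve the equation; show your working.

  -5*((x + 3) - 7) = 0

Step 1. [-5*((x + 3) - 7) = 0] -5 out front; divide by -5 ⇒ div: (x + 3) - 7 = 0.
Step 2. [(x + 3) - 7 = 0] the outer -7 inverts by adding 7 ⇒ sub: x + 3 = 7.
Step 3. [x + 3 = 7] +3 is outermost — subtract 3 both sides. So sub: x = 4.

Answer: x ∈ {4}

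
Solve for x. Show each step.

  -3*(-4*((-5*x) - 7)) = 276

Step 1. [-3*(-4*((-5*x) - 7)) = 276] -3 out front; divide by -3. So div: -4*((-5*x) - 7) = -92.
Step 2. [-4*((-5*x) - 7) = -92] -4 out front; divide by -4 ⇒ div: (-5*x) - 7 = 23.
Step 3. [(-5*x) - 7 = 23] -7 is outermost — add 7 both sides ⇒ sub: -5*x = 30.
Step 4. [-5*x = 30] -5·(inner) — divide through by -5. So div: x = -6.

Answer: x ∈ {-6}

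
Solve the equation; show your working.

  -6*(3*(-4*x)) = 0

Step 1. [-6*(3*(-4*x)) = 0] divide by the outer -6 ⇒ div: 3*(-4*x) = 0.
Step 2. [3*(-4*x) = 0] LHS = 3·(…); ÷3 both sides, so div: -4*x = 0.
Step 3. [-4*x = 0] -4 out front; divide by -4, so div: x = 0.

Answer: x ∈ {0}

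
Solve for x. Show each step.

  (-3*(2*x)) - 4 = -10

Step 1. [(-3*(2*x)) - 4 = -10] the outer -4 inverts by adding 4 ⇒ sub: -3*(2*x) = -6.
Step 2. [-3*(2*x) = -6] -3 out front; divide by -3 ⇒ div: 2*x = 2.
Step 3. [2*x = 2] 2·(inner) — divide through by 2. So div: x = 1.

Answer: x ∈ {1}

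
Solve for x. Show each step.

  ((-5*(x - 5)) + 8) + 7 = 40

Step 1. [((-5*(x - 5)) + 8) + 7 = 40] +7 is outermost — subtract 7 both sides, so sub: (-5*(x - 5)) + 8 = 33.
Step 2. [(-5*(x - 5)) + 8 = 33] peel the +8: subtract 8 from each side, so sub: -5*(x - 5) = 25.
Step 3. [-5*(x - 5) = 25] divide by the outer -5 ⇒ div: x - 5 = -5.
Step 4. [x - 5 = -5] 5 comes off first (add 5), so sub: x = 0.

Answer: x ∈ {0}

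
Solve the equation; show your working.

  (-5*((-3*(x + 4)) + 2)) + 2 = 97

Step 1. [(-5*((-3*(x + 4)) + 2)) + 2 = 97] subtract 2: x sits inside (… + 2). So sub: -5*((-3*(x + 4)) + 2) = 95.
Step 2. [-5*((-3*(x + 4)) + 2) = 95] leading coefficient -5: divide by -5 ⇒ div: (-3*(x + 4)) + 2 = -19.
Step 3. [(-3*(x + 4)) + 2 = -19] subtract 2: x sits inside (… + 2) ⇒ sub: -3*(x + 4) = -21.
Step 4. [-3*(x + 4) = -21] divide by the outer -3. So div: x + 4 = 7.
Step 5. [x + 4 = 7] subtract 4: x sits inside (… + 4) ⇒ sub: x = 3.

Answer: x ∈ {3}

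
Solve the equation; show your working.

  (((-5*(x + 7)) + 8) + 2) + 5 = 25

Step 1. [(((-5*(x + 7)) + 8) + 2) + 5 = 25] peel the +5: subtract 5 from each side, so sub: ((-5*(x + 7)) + 8) + 2 = 20.
Step 2. [((-5*(x + 7)) + 8) + 2 = 20] the outer +2 inverts by subtracting 2. So sub: (-5*(x + 7)) + 8 = 18.
Step 3. [(-5*(x + 7)) + 8 = 18] the outer +8 inverts by subtracting 8 ⇒ sub: -5*(x + 7) = 10.
Step 4. [-5*(x + 7) = 10] -5·(inner) — divide through by -5 ⇒ div: x + 7 = -2.
Step 5. [x + 7 = -2] the outer +7 inverts by subtracting 7, so sub: x = -9.

Answer: x ∈ {-9}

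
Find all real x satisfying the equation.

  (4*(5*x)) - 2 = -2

Step 1. [(4*(5*x)) - 2 = -2] -2 is outermost — add 2 both sides, so sub: 4*(5*x) = 0.
Step 2. [4*(5*x) = 0] 4 out front; divide by 4, so div: 5*x = 0.
Step 3. [5*x = 0] 5·(inner) — divide through by 5. So div: x = 0.

Answer: x ∈ {0}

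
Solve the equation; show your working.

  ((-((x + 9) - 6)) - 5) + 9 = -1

Step 1. [((-((x + 9) - 6)) - 5) + 9 = -1] peel the +9: subtract 9 from each side, so sub: (-((x + 9) - 6)) - 5 = -10.
Step 2. [(-((x + 9) - 6)) - 5 = -10] -5 is outermost — add 5 both sides, so sub: -((x + 9) - 6) = -5.
Step 3. [-((x + 9) - 6) = -5] leading − — multiply by −1. So neg: (x + 9) - 6 = 5.
Step 4. [(x + 9) - 6 = 5] the outer -6 inverts by adding 6. So sub: x + 9 = 11.
Step 5. [x + 9 = 11] peel the +9: subtract 9 from each side. So sub: x = 2.

Answer: x ∈ {2}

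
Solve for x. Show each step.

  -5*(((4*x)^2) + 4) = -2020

Step 1. [-5*(((4*x)^2) + 4) = -2020] -5·(inner) — divide through by -5. So div: ((4*x)^2) + 4 = 404.
Step 2. [((4*x)^2) + 4 = 404] peel the +4: subtract 4 from each side, so sub: (4*x)^2 = 400.
Step 3. [(4*x)^2 = 400] 400 ≥ 0, LHS is (·)² — take ±√ ⇒ sqrt: 4*x = 20 or -20.
Step 4. [4*x = 20 or -20] 4·(inner) — divide through by 4, so div: x = 5 or -5.

Answer: x ∈ {-5, 5}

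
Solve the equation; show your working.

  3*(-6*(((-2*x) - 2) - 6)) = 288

Step 1. [3*(-6*(((-2*x) - 2) - 6)) = 288] divide by the outer 3, so div: -6*(((-2*x) - 2) - 6) = 96.
Step 2. [-6*(((-2*x) - 2) - 6) = 96] -6 out front; divide by -6. So div: ((-2*x) - 2) - 6 = -16.
Step 3. [((-2*x) - 2) - 6 = -16] add 6: x sits inside (… - 6), so sub: (-2*x) - 2 = -10.
Step 4. [(-2*x) - 2 = -10] -2 divides every term; factor it out ⇒ factor: x + 1 = 5.
Step 5. [x + 1 = 5] +1 is outermost — subtract 1 both sides. So sub: x = 4.

Answer: x ∈ {4}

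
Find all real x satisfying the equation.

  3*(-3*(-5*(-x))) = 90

Step 1. [3*(-3*(-5*(-x))) = 90] divide by the outer 3. So div: -3*(-5*(-x)) = 30.
Step 2. [-3*(-5*(-x)) = 30] divide by the outer -3, so div: -5*(-x) = -10.
Step 3. [-5*(-x) = -10] -5 out front; divide by -5. So div: -x = 2.
Step 4. [-x = 2] LHS negated; negate both sides. So neg: x = -2.

Answer: x ∈ {-2}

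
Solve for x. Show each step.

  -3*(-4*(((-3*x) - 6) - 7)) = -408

Step 1. [-3*(-4*(((-3*x) - 6) - 7)) = -408] -3 out front; divide by -3. So div: -4*(((-3*x) - 6) - 7) = 136.
Step 2. [-4*(((-3*x) - 6) - 7) = 136] LHS = -4·(…); ÷-4 both sides, so div: ((-3*x) - 6) - 7 = -34.
Step 3. [((-3*x) - 6) - 7 = -34] the outer -7 inverts by adding 7. So sub: (-3*x) - 6 = -27.
Step 4. [(-3*x) - 6 = -27] peel the -6: add 6 from each side, so sub: -3*x = -21.
Step 5. [-3*x = -21] LHS = -3·(…); ÷-3 both sides. So div: x = 7.

Answer: x ∈ {7}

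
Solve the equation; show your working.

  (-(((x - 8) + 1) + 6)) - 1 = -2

Step 1. [(-(((x - 8) + 1) + 6)) - 1 = -2] the outer -1 inverts by adding 1, so sub: -(((x - 8) + 1) + 6) = -1.
Step 2. [-(((x - 8) + 1) + 6) = -1] flip signs both sides ⇒ neg: ((x - 8) + 1) + 6 = 1.
Step 3. [((x - 8) + 1) + 6 = 1] 6 comes off first (subtract 6) ⇒ sub: (x - 8) + 1 = -5.
Step 4. [(x - 8) + 1 = -5] the outer +1 inverts by subtracting 1 ⇒ sub: x - 8 = -6.
Step 5. [x - 8 = -6] peel the -8: add 8 from each side, so sub: x = 2.

Answer: x ∈ {2}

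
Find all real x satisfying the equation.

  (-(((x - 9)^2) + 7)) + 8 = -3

Step 1. [(-(((x - 9)^2) + 7)) + 8 = -3] peel the +8: subtract 8 from each side ⇒ sub: -(((x - 9)^2) + 7) = -11.
Step 2. [-(((x - 9)^2) + 7) = -11] leading − — multiply by −1. So neg: ((x - 9)^2) + 7 = 11.
Step 3. [((x - 9)^2) + 7 = 11] 7 comes off first (subtract 7). So sub: (x - 9)^2 = 4.
Step 4. [(x - 9)^2 = 4] √ both sides: 4 ≥ 0 gives two branches. So sqrt: x - 9 = 2 or -2.
Step 5. [x - 9 = 2 or -2] add 9: x sits inside (… - 9) ⇒ sub: x = 11 or 7.

Answer: x ∈ {7, 11}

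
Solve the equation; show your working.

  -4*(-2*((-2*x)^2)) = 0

Step 1. [-4*(-2*((-2*x)^2)) = 0] -4 out front; divide by -4 ⇒ div: -2*((-2*x)^2) = 0.
Step 2. [-2*((-2*x)^2) = 0] leading coefficient -2: divide by -2. So div: (-2*x)^2 = 0.
Step 3. [(-2*x)^2 = 0] √ both sides: 0 ≥ 0 gives two branches ⇒ sqrt: -2*x = 0.
Step 4. [-2*x = 0] -2 out front; divide by -2 ⇒ div: x = 0.

Answer: x ∈ {0}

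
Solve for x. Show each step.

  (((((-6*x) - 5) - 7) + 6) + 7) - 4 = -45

Step 1. [(((((-6*x) - 5) - 7) + 6) + 7) - 4 = -45] the outer -4 inverts by adding 4, so sub: ((((-6*x) - 5) - 7) + 6) + 7 = -41.
Step 2. [((((-6*x) - 5) - 7) + 6) + 7 = -41] +7 is outermost — subtract 7 both sides ⇒ sub: (((-6*x) - 5) - 7) + 6 = -48.
Step 3. [(((-6*x) - 5) - 7) + 6 = -48] subtract 6: x sits inside (… + 6) ⇒ sub: ((-6*x) - 5) - 7 = -54.
Step 4. [((-6*x) - 5) - 7 = -54] -7 is outermost — add 7 both sides, so sub: (-6*x) - 5 = -47.
Step 5. [(-6*x) - 5 = -47] -5 is outermost — add 5 both sides ⇒ sub: -6*x = -42.
Step 6. [-6*x = -42] -6·(inner) — divide through by -6. So div: x = 7.

Answer: x ∈ {7}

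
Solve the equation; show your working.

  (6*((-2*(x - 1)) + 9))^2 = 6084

Step 1. [(6*((-2*(x - 1)) + 9))^2 = 6084] LHS squared, RHS 6084 ≥ 0: apply √ (±). So sqrt: 6*((-2*(x - 1)) + 9) = 78 or -78.
Step 2. [6*((-2*(x - 1)) + 9) = 78 or -78] leading coefficient 6: divide by 6, so div: (-2*(x - 1)) + 9 = 13 or -13.
Step 3. [(-2*(x - 1)) + 9 = 13 or -13] 9 comes off first (subtract 9). So sub: -2*(x - 1) = 4 or -22.
Step 4. [-2*(x - 1) = 4 or -22] LHS = -2·(…); ÷-2 both sides ⇒ div: x - 1 = -2 or 11.
Step 5. [x - 1 = -2 or 11] -1 is outermost — add 1 both sides ⇒ sub: x = -1 or 12.

Answer: x ∈ {-1, 12}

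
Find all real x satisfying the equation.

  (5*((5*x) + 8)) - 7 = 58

Step 1. [(5*((5*x) + 8)) - 7 = 58] -7 is outermost — add 7 both sides, so sub: 5*((5*x) + 8) = 65.
Step 2. [5*((5*x) + 8) = 65] leading coefficient 5: divide by 5. So div: (5*x) + 8 = 13.
Step 3. [(5*x) + 8 = 13] 8 comes off first (subtract 8). So sub: 5*x = 5.
Step 4. [5*x = 5] divide by the outer 5. So div: x = 1.

Answer: x ∈ {1}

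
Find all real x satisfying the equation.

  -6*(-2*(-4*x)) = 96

Step 1. [-6*(-2*(-4*x)) = 96] -6 out front; divide by -6, so div: -2*(-4*x) = -16.
Step 2. [-2*(-4*x) = -16] -2·(inner) — divide through by -2 ⇒ div: -4*x = 8.
Step 3. [-4*x = 8] -4 out front; divide by -4, so div: x = -2.

Answer: x ∈ {-2}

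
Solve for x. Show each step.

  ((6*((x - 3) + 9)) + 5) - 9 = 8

Step 1. [((6*((x - 3) + 9)) + 5) - 9 = 8] -9 is outermost — add 9 both sides, so sub: (6*((x - 3) + 9)) + 5 = 17.
Step 2. [(6*((x - 3) + 9)) + 5 = 17] peel the +5: subtract 5 from each side, so sub: 6*((x - 3) + 9) = 12.
Step 3. [6*((x - 3) + 9) = 12] leading coefficient 6: divide by 6, so div: (x - 3) + 9 = 2.
Step 4. [(x - 3) + 9 = 2] the outer +9 inverts by subtracting 9 ⇒ sub: x - 3 = -7.
Step 5. [x - 3 = -7] add 3: x sits inside (… - 3), so sub: x = -4.

Answer: x ∈ {-4}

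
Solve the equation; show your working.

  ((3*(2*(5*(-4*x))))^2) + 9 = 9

Step 1. [((3*(2*(5*(-4*x))))^2) + 9 = 9] peel the +9: subtract 9 from each side. So sub: (3*(2*(5*(-4*x))))^2 = 0.
Step 2. [(3*(2*(5*(-4*x))))^2 = 0] LHS squared, RHS 0 ≥ 0: apply √ (±), so sqrt: 3*(2*(5*(-4*x))) = 0.
Step 3. [3*(2*(5*(-4*x))) = 0] LHS = 3·(…); ÷3 both sides. So div: 2*(5*(-4*x)) = 0.
Step 4. [2*(5*(-4*x)) = 0] LHS = 2·(…); ÷2 both sides ⇒ div: 5*(-4*x) = 0.
Step 5. [5*(-4*x) = 0] 5·(inner) — divide through by 5. So div: -4*x = 0.
Step 6. [-4*x = 0] -4 out front; divide by -4 ⇒ div: x = 0.

Answer: x ∈ {0}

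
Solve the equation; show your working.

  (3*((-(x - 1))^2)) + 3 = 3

Step 1. [(3*((-(x - 1))^2)) + 3 = 3] peel the +3: subtract 3 from each side. So sub: 3*((-(x - 1))^2) = 0.
Step 2. [3*((-(x - 1))^2) = 0] 3 out front; divide by 3. So div: (-(x - 1))^2 = 0.
Step 3. [(-(x - 1))^2 = 0] 0 ≥ 0, LHS is (·)² — take ±√, so sqrt: -(x - 1) = 0.
Step 4. [-(x - 1) = 0] flip signs both sides. So neg: x - 1 = 0.
Step 5. [x - 1 = 0] the outer -1 inverts by adding 1 ⇒ sub: x = 1.

Answer: x ∈ {1}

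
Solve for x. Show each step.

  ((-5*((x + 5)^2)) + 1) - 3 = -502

Step 1. [((-5*((x + 5)^2)) + 1) - 3 = -502] -3 is outermost — add 3 both sides ⇒ sub: (-5*((x + 5)^2)) + 1 = -499.
Step 2. [(-5*((x + 5)^2)) + 1 = -499] subtract 1: x sits inside (… + 1). So sub: -5*((x + 5)^2) = -500.
Step 3. [-5*((x + 5)^2) = -500] -5 out front; divide by -5, so div: (x + 5)^2 = 100.
Step 4. [(x + 5)^2 = 100] LHS squared, RHS 100 ≥ 0: apply √ (±), so sqrt: x + 5 = 10 or -10.
Step 5. [x + 5 = 10 or -10] +5 is outermost — subtract 5 both sides, so sub: x = 5 or -15.

Answer: x ∈ {-15, 5}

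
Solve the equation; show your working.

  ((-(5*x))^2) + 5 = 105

Step 1. [((-(5*x))^2) + 5 = 105] the outer +5 inverts by subtracting 5. So sub: (-(5*x))^2 = 100.
Step 2. [(-(5*x))^2 = 100] LHS squared, RHS 100 ≥ 0: apply √ (±). So sqrt: -(5*x) = 10 or -10.
Step 3. [-(5*x) = 10 or -10] LHS negated; negate both sides ⇒ neg: 5*x = -10 or 10.
Step 4. [5*x = -10 or 10] LHS = 5·(…); ÷5 both sides. So div: x = -2 or 2.

Answer: x ∈ {-2, 2}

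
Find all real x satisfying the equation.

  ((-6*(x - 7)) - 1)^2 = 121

Step 1. [((-6*(x - 7)) - 1)^2 = 121] 121 ≥ 0, LHS is (·)² — take ±√. So sqrt: (-6*(x - 7)) - 1 = 11 or -11.
Step 2. [(-6*(x - 7)) - 1 = 11 or -11] add 1: x sits inside (… - 1). So sub: -6*(x - 7) = 12 or -10.
Step 3. [-6*(x - 7) = 12 or -10] -6·(inner) — divide through by -6, so div: x - 7 = -2 or 5/3.
Step 4. [x - 7 = -2 or 5/3] 7 comes off first (add 7), so sub: x = 5 or 26/3.

Answer: x ∈ {5, 26/3}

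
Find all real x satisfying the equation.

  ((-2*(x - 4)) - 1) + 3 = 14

Step 1. [((-2*(x - 4)) - 1) + 3 = 14] 3 comes off first (subtract 3), so sub: (-2*(x - 4)) - 1 = 11.
Step 2. [(-2*(x - 4)) - 1 = 11] -1 is outermost — add 1 both sides, so sub: -2*(x - 4) = 12.
Step 3. [-2*(x - 4) = 12] -2·(inner) — divide through by -2, so div: x - 4 = -6.
Step 4. [x - 4 = -6] -4 is outermost — add 4 both sides, so sub: x = -2.

Answer: x ∈ {-2}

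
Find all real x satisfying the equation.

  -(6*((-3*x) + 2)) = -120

Step 1. [-(6*((-3*x) + 2)) = -120] leading − — multiply by −1, so neg: 6*((-3*x) + 2) = 120.
Step 2. [6*((-3*x) + 2) = 120] leading coefficient 6: divide by 6, so div: (-3*x) + 2 = 20.
Step 3. [(-3*x) + 2 = 20] peel the +2: subtract 2 from each side. So sub: -3*x = 18.
Step 4. [-3*x = 18] -3·(inner) — divide through by -3 ⇒ div: x = -6.

Answer: x ∈ {-6}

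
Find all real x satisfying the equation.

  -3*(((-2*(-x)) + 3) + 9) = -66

Step 1. [-3*(((-2*(-x)) + 3) + 9) = -66] divide by the outer -3 ⇒ div: ((-2*(-x)) + 3) + 9 = 22.
Step 2. [((-2*(-x)) + 3) + 9 = 22] the outer +9 inverts by subtracting 9. So sub: (-2*(-x)) + 3 = 13.
Step 3. [(-2*(-x)) + 3 = 13] subtract 3: x sits inside (… + 3), so sub: -2*(-x) = 10.
Step 4. [-2*(-x) = 10] leading coefficient -2: divide by -2 ⇒ div: -x = -5.
Step 5. [-x = -5] LHS negated; negate both sides. So neg: x = 5.

Answer: x ∈ {5}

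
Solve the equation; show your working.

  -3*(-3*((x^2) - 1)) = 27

Step 1. [-3*(-3*((x^2) - 1)) = 27] leading coefficient -3: divide by -3 ⇒ div: -3*((x^2) - 1) = -9.
Step 2. [-3*((x^2) - 1) = -9] -3 out front; divide by -3. So div: (x^2) - 1 = 3.
Step 3. [(x^2) - 1 = 3] 1 comes off first (add 1) ⇒ sub: x^2 = 4.
Step 4. [x^2 = 4] √ both sides: 4 ≥ 0 gives two branches. So sqrt: x = 2 or -2.

Answer: x ∈ {-2, 2}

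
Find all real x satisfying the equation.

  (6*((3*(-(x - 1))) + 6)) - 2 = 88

Step 1. [(6*((3*(-(x - 1))) + 6)) - 2 = 88] -2 is outermost — add 2 both sides. So sub: 6*((3*(-(x - 1))) + 6) = 90.
Step 2. [6*((3*(-(x - 1))) + 6) = 90] divide by the outer 6, so div: (3*(-(x - 1))) + 6 = 15.
Step 3. [(3*(-(x - 1))) + 6 = 15] common factor 3 (LHS and 15) — divide through, so factor: (-(x - 1)) + 2 = 5.
Step 4. [(-(x - 1)) + 2 = 5] subtract 2: x sits inside (… + 2) ⇒ sub: -(x - 1) = 3.
Step 5. [-(x - 1) = 3] leading − — multiply by −1 ⇒ neg: x - 1 = -3.
Step 6. [x - 1 = -3] -1 is outermost — add 1 both sides, so sub: x = -2.

Answer: x ∈ {-2}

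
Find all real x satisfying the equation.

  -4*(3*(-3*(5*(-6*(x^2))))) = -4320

Step 1. [-4*(3*(-3*(5*(-6*(x^2))))) = -4320] LHS = -4·(…); ÷-4 both sides ⇒ div: 3*(-3*(5*(-6*(x^2)))) = 1080.
Step 2. [3*(-3*(5*(-6*(x^2)))) = 1080] leading coefficient 3: divide by 3 ⇒ div: -3*(5*(-6*(x^2))) = 360.
Step 3. [-3*(5*(-6*(x^2))) = 360] -3 out front; divide by -3. So div: 5*(-6*(x^2)) = -120.
Step 4. [5*(-6*(x^2)) = -120] divide by the outer 5 ⇒ div: -6*(x^2) = -24.
Step 5. [-6*(x^2) = -24] LHS = -6·(…); ÷-6 both sides, so div: x^2 = 4.
Step 6. [x^2 = 4] √ both sides: 4 ≥ 0 gives two branches ⇒ sqrt: x = 2 or -2.

Answer: x ∈ {-2, 2}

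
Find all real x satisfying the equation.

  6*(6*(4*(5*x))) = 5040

Step 1. [6*(6*(4*(5*x))) = 5040] 6·(inner) — divide through by 6, so div: 6*(4*(5*x)) = 840.
Step 2. [6*(4*(5*x)) = 840] 6 out front; divide by 6 ⇒ div: 4*(5*x) = 140.
Step 3. [4*(5*x) = 140] leading coefficient 4: divide by 4 ⇒ div: 5*x = 35.
Step 4. [5*x = 35] divide by the outer 5, so div: x = 7.

Answer: x ∈ {7}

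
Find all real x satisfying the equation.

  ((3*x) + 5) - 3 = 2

Step 1. [((3*x) + 5) - 3 = 2] the outer -3 inverts by adding 3 ⇒ sub: (3*x) + 5 = 5.
Step 2. [(3*x) + 5 = 5] 5 comes off first (subtract 5) ⇒ sub: 3*x = 0.
Step 3. [3*x = 0] 3 out front; divide by 3. So div: x = 0.

Answer: x ∈ {0}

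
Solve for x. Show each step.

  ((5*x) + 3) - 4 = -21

Step 1. [((5*x) + 3) - 4 = -21] peel the -4: add 4 from each side. So sub: (5*x) + 3 = -17.
Step 2. [(5*x) + 3 = -17] subtract 3: x sits inside (… + 3). So sub: 5*x = -20.
Step 3. [5*x = -20] divide by the outer 5. So div: x = -4.

Answer: x ∈ {-4}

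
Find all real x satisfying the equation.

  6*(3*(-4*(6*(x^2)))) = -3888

Step 1. [6*(3*(-4*(6*(x^2)))) = -3888] 6·(inner) — divide through by 6, so div: 3*(-4*(6*(x^2))) = -648.
Step 2. [3*(-4*(6*(x^2))) = -648] 3 out front; divide by 3, so div: -4*(6*(x^2)) = -216.
Step 3. [-4*(6*(x^2)) = -216] leading coefficient -4: divide by -4 ⇒ div: 6*(x^2) = 54.
Step 4. [6*(x^2) = 54] 6·(inner) — divide through by 6, so div: x^2 = 9.
Step 5. [x^2 = 9] LHS squared, RHS 9 ≥ 0: apply √ (±) ⇒ sqrt: x = 3 or -3.

Answer: x ∈ {-3, 3}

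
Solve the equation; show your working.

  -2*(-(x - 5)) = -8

Step 1. [-2*(-(x - 5)) = -8] divide by the outer -2. So div: -(x - 5) = 4.
Step 2. [-(x - 5) = 4] flip signs both sides. So neg: x - 5 = -4.
Step 3. [x - 5 = -4] peel the -5: add 5 from each side. So sub: x = 1.

Answer: x ∈ {1}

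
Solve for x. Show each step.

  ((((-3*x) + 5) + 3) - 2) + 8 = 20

Step 1. [((((-3*x) + 5) + 3) - 2) + 8 = 20] +8 is outermost — subtract 8 both sides. So sub: (((-3*x) + 5) + 3) - 2 = 12.
Step 2. [(((-3*x) + 5) + 3) - 2 = 12] the outer -2 inverts by adding 2, so sub: ((-3*x) + 5) + 3 = 14.
Step 3. [((-3*x) + 5) + 3 = 14] peel the +3: subtract 3 from each side. So sub: (-3*x) + 5 = 11.
Step 4. [(-3*x) + 5 = 11] 5 comes off first (subtract 5), so sub: -3*x = 6.
Step 5. [-3*x = 6] divide by the outer -3, so div: x = -2.

Answer: x ∈ {-2}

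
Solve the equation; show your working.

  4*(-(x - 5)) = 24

Step 1. [4*(-(x - 5)) = 24] 4·(inner) — divide through by 4 ⇒ div: -(x - 5) = 6.
Step 2. [-(x - 5) = 6] leading − — multiply by −1, so neg: x - 5 = -6.
Step 3. [x - 5 = -6] the outer -5 inverts by adding 5 ⇒ sub: x = -1.

Answer: x ∈ {-1}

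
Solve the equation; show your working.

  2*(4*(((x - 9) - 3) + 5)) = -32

Step 1. [2*(4*(((x - 9) - 3) + 5)) = -32] divide by the outer 2, so div: 4*(((x - 9) - 3) + 5) = -16.
Step 2. [4*(((x - 9) - 3) + 5) = -16] LHS = 4·(…); ÷4 both sides. So div: ((x - 9) - 3) + 5 = -4.
Step 3. [((x - 9) - 3) + 5 = -4] peel the +5: subtract 5 from each side, so sub: (x - 9) - 3 = -9.
Step 4. [(x - 9) - 3 = -9] the outer -3 inverts by adding 3, so sub: x - 9 = -6.
Step 5. [x - 9 = -6] add 9: x sits inside (… - 9). So sub: x = 3.

Answer: x ∈ {3}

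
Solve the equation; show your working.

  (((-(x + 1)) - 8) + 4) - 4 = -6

Step 1. [(((-(x + 1)) - 8) + 4) - 4 = -6] add 4: x sits inside (… - 4). So sub: ((-(x + 1)) - 8) + 4 = -2.
Step 2. [((-(x + 1)) - 8) + 4 = -2] subtract 4: x sits inside (… + 4) ⇒ sub: (-(x + 1)) - 8 = -6.
Step 3. [(-(x + 1)) - 8 = -6] -8 is outermost — add 8 both sides ⇒ sub: -(x + 1) = 2.
Step 4. [-(x + 1) = 2] LHS negated; negate both sides. So neg: x + 1 = -2.
Step 5. [x + 1 = -2] +1 is outermost — subtract 1 both sides ⇒ sub: x = -3.

Answer: x ∈ {-3}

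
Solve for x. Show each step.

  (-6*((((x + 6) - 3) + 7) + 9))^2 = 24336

Step 1. [(-6*((((x + 6) - 3) + 7) + 9))^2 = 24336] 24336 ≥ 0, LHS is (·)² — take ±√ ⇒ sqrt: -6*((((x + 6) - 3) + 7) + 9) = 156 or -156.
Step 2. [-6*((((x + 6) - 3) + 7) + 9) = 156 or -156] leading coefficient -6: divide by -6 ⇒ div: (((x + 6) - 3) + 7) + 9 = -26 or 26.
Step 3. [(((x + 6) - 3) + 7) + 9 = -26 or 26] the outer +9 inverts by subtracting 9, so sub: ((x + 6) - 3) + 7 = -35 or 17.
Step 4. [((x + 6) - 3) + 7 = -35 or 17] subtract 7: x sits inside (… + 7) ⇒ sub: (x + 6) - 3 = -42 or 10.
Step 5. [(x + 6) - 3 = -42 or 10] 3 comes off first (add 3). So sub: x + 6 = -39 or 13.
Step 6. [x + 6 = -39 or 13] peel the +6: subtract 6 from each side. So sub: x = -45 or 7.

Answer: x ∈ {-45, 7}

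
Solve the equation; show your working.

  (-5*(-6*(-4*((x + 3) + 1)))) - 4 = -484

Step 1. [(-5*(-6*(-4*((x + 3) + 1)))) - 4 = -484] 4 comes off first (add 4). So sub: -5*(-6*(-4*((x + 3) + 1))) = -480.
Step 2. [-5*(-6*(-4*((x + 3) + 1))) = -480] -5·(inner) — divide through by -5 ⇒ div: -6*(-4*((x + 3) + 1)) = 96.
Step 3. [-6*(-4*((x + 3) + 1)) = 96] LHS = -6·(…); ÷-6 both sides. So div: -4*((x + 3) + 1) = -16.
Step 4. [-4*((x + 3) + 1) = -16] -4·(inner) — divide through by -4 ⇒ div: (x + 3) + 1 = 4.
Step 5. [(x + 3) + 1 = 4] 1 comes off first (subtract 1). So sub: x + 3 = 3.
Step 6. [x + 3 = 3] subtract 3: x sits inside (… + 3). So sub: x = 0.

Answer: x ∈ {0}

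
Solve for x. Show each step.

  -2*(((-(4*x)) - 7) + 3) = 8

Step 1. [-2*(((-(4*x)) - 7) + 3) = 8] leading coefficient -2: divide by -2. So div: ((-(4*x)) - 7) + 3 = -4.
Step 2. [((-(4*x)) - 7) + 3 = -4] the outer +3 inverts by subtracting 3, so sub: (-(4*x)) - 7 = -7.
Step 3. [(-(4*x)) - 7 = -7] 7 comes off first (add 7). So sub: -(4*x) = 0.
Step 4. [-(4*x) = 0] flip signs both sides ⇒ neg: 4*x = 0.
Step 5. [4*x = 0] 4 out front; divide by 4, so div: x = 0.

Answer: x ∈ {0}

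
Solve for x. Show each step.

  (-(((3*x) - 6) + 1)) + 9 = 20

Step 1. [(-(((3*x) - 6) + 1)) + 9 = 20] 9 comes off first (subtract 9). So sub: -(((3*x) - 6) + 1) = 11.
Step 2. [-(((3*x) - 6) + 1) = 11] flip signs both sides, so neg: ((3*x) - 6) + 1 = -11.
Step 3. [((3*x) - 6) + 1 = -11] 1 comes off first (subtract 1) ⇒ sub: (3*x) - 6 = -12.
Step 4. [(3*x) - 6 = -12] 3 | LHS and 3 | -12: pull 3 out. So factor: x - 2 = -4.
Step 5. [x - 2 = -4] -2 is outermost — add 2 both sides, so sub: x = -2.

Answer: x ∈ {-2}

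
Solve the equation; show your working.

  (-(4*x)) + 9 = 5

Step 1. [(-(4*x)) + 9 = 5] the outer +9 inverts by subtracting 9, so sub: -(4*x) = -4.
Step 2. [-(4*x) = -4] leading − — multiply by −1, so neg: 4*x = 4.
Step 3. [4*x = 4] divide by the outer 4 ⇒ div: x = 1.

Answer: x ∈ {1}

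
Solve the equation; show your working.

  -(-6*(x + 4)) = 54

Step 1. [-(-6*(x + 4)) = 54] flip signs both sides, so neg: -6*(x + 4) = -54.
Step 2. [-6*(x + 4) = -54] -6·(inner) — divide through by -6, so div: x + 4 = 9.
Step 3. [x + 4 = 9] the outer +4 inverts by subtracting 4, so sub: x = 5.

Answer: x ∈ {5}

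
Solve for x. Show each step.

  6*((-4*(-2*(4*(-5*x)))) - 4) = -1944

Step 1. [6*((-4*(-2*(4*(-5*x)))) - 4) = -1944] LHS = 6·(…); ÷6 both sides ⇒ div: (-4*(-2*(4*(-5*x)))) - 4 = -324.
Step 2. [(-4*(-2*(4*(-5*x)))) - 4 = -324] common factor -4 (LHS and -324) — divide through, so factor: (-2*(4*(-5*x))) + 1 = 81.
Step 3. [(-2*(4*(-5*x))) + 1 = 81] +1 is outermost — subtract 1 both sides, so sub: -2*(4*(-5*x)) = 80.
Step 4. [-2*(4*(-5*x)) = 80] leading coefficient -2: divide by -2 ⇒ div: 4*(-5*x) = -40.
Step 5. [4*(-5*x) = -40] LHS = 4·(…); ÷4 both sides ⇒ div: -5*x = -10.
Step 6. [-5*x = -10] -5 out front; divide by -5 ⇒ div: x = 2.

Answer: x ∈ {2}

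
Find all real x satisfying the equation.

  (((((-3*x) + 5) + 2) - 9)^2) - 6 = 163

Step 1. [(((((-3*x) + 5) + 2) - 9)^2) - 6 = 163] -6 is outermost — add 6 both sides, so sub: ((((-3*x) + 5) + 2) - 9)^2 = 169.
Step 2. [((((-3*x) + 5) + 2) - 9)^2 = 169] √ both sides: 169 ≥ 0 gives two branches, so sqrt: (((-3*x) + 5) + 2) - 9 = 13 or -13.
Step 3. [(((-3*x) + 5) + 2) - 9 = 13 or -13] peel the -9: add 9 from each side, so sub: ((-3*x) + 5) + 2 = 22 or -4.
Step 4. [((-3*x) + 5) + 2 = 22 or -4] subtract 2: x sits inside (… + 2), so sub: (-3*x) + 5 = 20 or -6.
Step 5. [(-3*x) + 5 = 20 or -6] the outer +5 inverts by subtracting 5, so sub: -3*x = 15 or -11.
Step 6. [-3*x = 15 or -11] -3·(inner) — divide through by -3. So div: x = -5 or 11/3.

Answer: x ∈ {-5, 11/3}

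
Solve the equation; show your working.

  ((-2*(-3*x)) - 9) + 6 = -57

Step 1. [((-2*(-3*x)) - 9) + 6 = -57] the outer +6 inverts by subtracting 6 ⇒ sub: (-2*(-3*x)) - 9 = -63.
Step 2. [(-2*(-3*x)) - 9 = -63] peel the -9: add 9 from each side ⇒ sub: -2*(-3*x) = -54.
Step 3. [-2*(-3*x) = -54] divide by the outer -2 ⇒ div: -3*x = 27.
Step 4. [-3*x = 27] divide by the outer -3. So div: x = -9.

Answer: x ∈ {-9}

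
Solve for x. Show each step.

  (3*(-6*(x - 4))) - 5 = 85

Step 1. [(3*(-6*(x - 4))) - 5 = 85] 5 comes off first (add 5), so sub: 3*(-6*(x - 4)) = 90.
Step 2. [3*(-6*(x - 4)) = 90] LHS = 3·(…); ÷3 both sides, so div: -6*(x - 4) = 30.
Step 3. [-6*(x - 4) = 30] divide by the outer -6. So div: x - 4 = -5.
Step 4. [x - 4 = -5] the outer -4 inverts by adding 4, so sub: x = -1.

Answer: x ∈ {-1}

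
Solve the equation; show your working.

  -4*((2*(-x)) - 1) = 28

Step 1. [-4*((2*(-x)) - 1) = 28] divide by the outer -4. So div: (2*(-x)) - 1 = -7.
Step 2. [(2*(-x)) - 1 = -7] add 1: x sits inside (… - 1) ⇒ sub: 2*(-x) = -6.
Step 3. [2*(-x) = -6] 2 out front; divide by 2. So div: -x = -3.
Step 4. [-x = -3] leading − — multiply by −1 ⇒ neg: x = 3.

Answer: x ∈ {3}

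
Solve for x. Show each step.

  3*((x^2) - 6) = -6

Step 1. [3*((x^2) - 6) = -6] 3 out front; divide by 3. So div: (x^2) - 6 = -2.
Step 2. [(x^2) - 6 = -2] add 6: x sits inside (… - 6), so sub: x^2 = 4.
Step 3. [x^2 = 4] √ both sides: 4 ≥ 0 gives two branches ⇒ sqrt: x = 2 or -2.

Answer: x ∈ {-2, 2}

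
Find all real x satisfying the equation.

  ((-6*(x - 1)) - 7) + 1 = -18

Step 1. [((-6*(x - 1)) - 7) + 1 = -18] 1 comes off first (subtract 1). So sub: (-6*(x - 1)) - 7 = -19.
Step 2. [(-6*(x - 1)) - 7 = -19] 7 comes off first (add 7). So sub: -6*(x - 1) = -12.
Step 3. [-6*(x - 1) = -12] LHS = -6·(…); ÷-6 both sides, so div: x - 1 = 2.
Step 4. [x - 1 = 2] peel the -1: add 1 from each side ⇒ sub: x = 3.

Answer: x ∈ {3}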